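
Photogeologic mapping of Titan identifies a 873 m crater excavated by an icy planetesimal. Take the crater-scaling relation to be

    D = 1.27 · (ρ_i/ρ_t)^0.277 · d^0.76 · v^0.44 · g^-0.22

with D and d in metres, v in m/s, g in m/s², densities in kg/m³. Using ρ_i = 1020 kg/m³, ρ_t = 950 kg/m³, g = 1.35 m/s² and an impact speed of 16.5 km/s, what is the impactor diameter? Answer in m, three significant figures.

Rearranging for d: d = [D / (1.27 · (1020/950)^0.277 · 16500^0.44 · 1.35^-0.22)]^(1/0.76).
(1020/950)^0.277 = 1.020
16500^0.44 = 71.73
1.35^-0.22 = 0.9361
Denominator = 1.27 × 1.020 × 71.73 × 0.9361 = 86.98
D / 86.98 = 873 / 86.98 = 10.04
d = 10.04^(1/0.76) = 10.04^1.3158 = 20.80 m

d ≈ 20.8 m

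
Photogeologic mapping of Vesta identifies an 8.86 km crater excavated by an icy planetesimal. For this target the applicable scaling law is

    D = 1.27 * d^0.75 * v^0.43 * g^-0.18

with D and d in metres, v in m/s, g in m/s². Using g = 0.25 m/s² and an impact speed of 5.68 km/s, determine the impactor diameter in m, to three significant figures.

Rearranging for d: d = [D / (1.27 · 5680^0.43 · 0.25^-0.18)]^(1/0.75).
D = 8860 m.
5680^0.43 = 41.15
0.25^-0.18 = 1.283
Denominator = 1.27 × 41.15 × 1.283 = 67.05
D / 67.05 = 8860 / 67.05 = 132.1
d = 132.1^(1/0.75) = 132.1^1.3333 = 672.7 m

d ≈ 673 m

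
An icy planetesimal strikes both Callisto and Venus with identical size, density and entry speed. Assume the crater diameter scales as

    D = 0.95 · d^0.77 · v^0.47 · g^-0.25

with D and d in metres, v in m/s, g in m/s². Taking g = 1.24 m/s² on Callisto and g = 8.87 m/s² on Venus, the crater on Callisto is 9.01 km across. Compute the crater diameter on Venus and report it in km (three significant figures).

D ≈ 5.51 km

All impactor-dependent factors cancel in the ratio, leaving D_Venus/D_Callisto = (g_Venus/g_Callisto)^-0.25.
(8.87/1.24)^-0.25 = 7.153^-0.25 = 0.6115
D_Venus = 0.6115 × 9.01 km = 5.51 km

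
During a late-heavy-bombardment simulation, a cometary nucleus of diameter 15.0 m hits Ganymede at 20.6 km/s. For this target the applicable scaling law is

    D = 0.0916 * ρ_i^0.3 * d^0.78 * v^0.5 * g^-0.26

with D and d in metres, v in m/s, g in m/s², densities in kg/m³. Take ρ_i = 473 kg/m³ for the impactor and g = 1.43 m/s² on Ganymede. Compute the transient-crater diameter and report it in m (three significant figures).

In SI units: v = 20600 m/s.
ρ_i^0.3 = 473^0.3 = 6.345
d^0.78 = 15^0.78 = 8.267
v^0.5 = 20600^0.5 = 143.5
g^-0.26 = 1.43^-0.26 = 0.9112
D = 0.0916 × 6.345 × 8.267 × 143.5 × 0.9112 = 628.3 m

D ≈ 628 m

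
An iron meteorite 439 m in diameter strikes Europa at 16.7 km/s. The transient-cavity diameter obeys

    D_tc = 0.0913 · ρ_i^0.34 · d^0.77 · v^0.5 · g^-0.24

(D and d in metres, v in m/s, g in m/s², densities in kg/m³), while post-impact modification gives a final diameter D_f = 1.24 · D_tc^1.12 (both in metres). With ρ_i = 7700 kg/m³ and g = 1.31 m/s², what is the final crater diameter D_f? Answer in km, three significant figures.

v = 16700 m/s.
ρ_i^0.34 = 7700^0.34 = 20.96
d^0.77 = 439^0.77 = 108.3
v^0.5 = 16700^0.5 = 129.2
g^-0.24 = 1.31^-0.24 = 0.9372
D_tc = 0.0913 × 20.96 × 108.3 × 129.2 × 0.9372 = 25090 m
D_f = 1.24 × (25090)^1.12 = 1.049 × 10^5 m
     = 104.9 km

D_f ≈ 105 km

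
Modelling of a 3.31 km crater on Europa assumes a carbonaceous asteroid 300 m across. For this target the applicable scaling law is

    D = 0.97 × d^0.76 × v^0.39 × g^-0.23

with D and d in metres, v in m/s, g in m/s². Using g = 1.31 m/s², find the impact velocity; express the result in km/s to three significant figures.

v ≈ 20.0 km/s

Rearranging for v: v = [D / (0.97 · 300^0.76 · 1.31^-0.23)]^(1/0.39).
D = 3310 m.
300^0.76 = 76.32
1.31^-0.23 = 0.9398
Denominator = 0.97 × 76.32 × 0.9398 = 69.57
D / 69.57 = 3310 / 69.57 = 47.58
v = 47.58^(1/0.39) = 47.58^2.5641 = 20002 m/s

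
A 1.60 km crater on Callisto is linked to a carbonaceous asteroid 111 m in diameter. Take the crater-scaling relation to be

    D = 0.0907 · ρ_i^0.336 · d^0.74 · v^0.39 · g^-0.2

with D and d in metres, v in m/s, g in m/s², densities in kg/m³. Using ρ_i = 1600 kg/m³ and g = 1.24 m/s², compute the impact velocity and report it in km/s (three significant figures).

v ≈ 19.7 km/s

Rearranging for v: v = [D / (0.0907 · 1600^0.336 · 111^0.74 · 1.24^-0.2)]^(1/0.39).
D = 1600 m.
1600^0.336 = 11.93
111^0.74 = 32.62
1.24^-0.2 = 0.9579
Denominator = 0.0907 × 11.93 × 32.62 × 0.9579 = 33.81
D / 33.81 = 1600 / 33.81 = 47.32
v = 47.32^(1/0.39) = 47.32^2.5641 = 19723 m/s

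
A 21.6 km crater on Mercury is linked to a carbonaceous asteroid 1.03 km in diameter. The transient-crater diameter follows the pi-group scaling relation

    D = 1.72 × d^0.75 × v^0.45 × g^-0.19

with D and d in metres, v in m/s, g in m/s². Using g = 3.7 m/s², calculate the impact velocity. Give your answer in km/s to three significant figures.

Rearranging for v: v = [D / (1.72 · 1030^0.75 · 3.7^-0.19)]^(1/0.45).
D = 21600 m.
1030^0.75 = 181.8
3.7^-0.19 = 0.7799
Denominator = 1.72 × 181.8 × 0.7799 = 243.9
D / 243.9 = 21600 / 243.9 = 88.56
v = 88.56^(1/0.45) = 88.56^2.2222 = 21240 m/s

v ≈ 21.2 km/s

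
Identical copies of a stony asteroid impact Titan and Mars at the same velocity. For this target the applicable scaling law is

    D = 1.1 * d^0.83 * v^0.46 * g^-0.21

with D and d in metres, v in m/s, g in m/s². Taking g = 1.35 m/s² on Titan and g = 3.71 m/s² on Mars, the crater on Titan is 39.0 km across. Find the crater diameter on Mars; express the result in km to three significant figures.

D ≈ 31.5 km

All impactor-dependent factors cancel in the ratio, leaving D_Mars/D_Titan = (g_Mars/g_Titan)^-0.21.
(3.71/1.35)^-0.21 = 2.748^-0.21 = 0.8087
D_Mars = 0.8087 × 39.0 km = 31.5 km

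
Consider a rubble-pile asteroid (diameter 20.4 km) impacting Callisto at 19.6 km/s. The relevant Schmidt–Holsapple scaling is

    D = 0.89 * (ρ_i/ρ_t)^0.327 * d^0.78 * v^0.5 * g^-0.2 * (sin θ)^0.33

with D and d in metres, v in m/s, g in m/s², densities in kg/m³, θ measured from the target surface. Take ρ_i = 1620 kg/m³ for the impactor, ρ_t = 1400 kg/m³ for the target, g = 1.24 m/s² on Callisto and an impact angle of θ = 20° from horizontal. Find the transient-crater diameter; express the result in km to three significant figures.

D ≈ 202 km

In SI units: d = 20400 m, v = 19600 m/s.
(ρ_i/ρ_t)^0.327 = (1620/1400)^0.327 = 1.049
d^0.78 = 20400^0.78 = 2299
v^0.5 = 19600^0.5 = 140.0
g^-0.2 = 1.24^-0.2 = 0.9579
(sin 20°)^0.33 = 0.3420^0.33 = 0.7018
D = 0.89 × 1.049 × 2299 × 140.0 × 0.9579 × 0.7018 = 2.020 × 10^5 m
   = 202.0 km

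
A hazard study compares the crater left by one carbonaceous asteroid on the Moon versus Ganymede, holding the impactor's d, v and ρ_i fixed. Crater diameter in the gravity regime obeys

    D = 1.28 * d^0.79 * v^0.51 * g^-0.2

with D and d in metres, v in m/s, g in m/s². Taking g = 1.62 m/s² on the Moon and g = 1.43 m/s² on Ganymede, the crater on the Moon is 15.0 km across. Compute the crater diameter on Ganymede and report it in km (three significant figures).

D ≈ 15.4 km

All impactor-dependent factors cancel in the ratio, leaving D_Ganymede/D_Moon = (g_Ganymede/g_Moon)^-0.2.
(1.43/1.62)^-0.2 = 0.8827^-0.2 = 1.025
D_Ganymede = 1.025 × 15.0 km = 15.4 km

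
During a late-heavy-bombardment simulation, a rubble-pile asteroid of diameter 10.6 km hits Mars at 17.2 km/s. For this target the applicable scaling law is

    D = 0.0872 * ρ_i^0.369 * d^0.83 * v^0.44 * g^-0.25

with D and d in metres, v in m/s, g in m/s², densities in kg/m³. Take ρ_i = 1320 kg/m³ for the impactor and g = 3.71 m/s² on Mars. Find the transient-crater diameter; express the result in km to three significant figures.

In SI units: d = 10600 m, v = 17200 m/s.
ρ_i^0.369 = 1320^0.369 = 14.17
d^0.83 = 10600^0.83 = 2193
v^0.44 = 17200^0.44 = 73.05
g^-0.25 = 3.71^-0.25 = 0.7205
D = 0.0872 × 14.17 × 2193 × 73.05 × 0.7205 = 1.426 × 10^5 m
   = 142.6 km

D ≈ 143 km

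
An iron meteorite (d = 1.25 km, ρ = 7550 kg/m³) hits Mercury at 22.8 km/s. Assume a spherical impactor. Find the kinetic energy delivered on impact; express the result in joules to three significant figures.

d = 1250 m; v = 22800 m/s.
Mass m = (π/6) ρ d³ = (π/6) × 7550 × (1250)³ = 7.721 × 10^12 kg
E = ½ m v² = 0.5 × 7.721 × 10^12 × (22800)² = 2.007 × 10^21 J

E ≈ 2.01 × 10^21 J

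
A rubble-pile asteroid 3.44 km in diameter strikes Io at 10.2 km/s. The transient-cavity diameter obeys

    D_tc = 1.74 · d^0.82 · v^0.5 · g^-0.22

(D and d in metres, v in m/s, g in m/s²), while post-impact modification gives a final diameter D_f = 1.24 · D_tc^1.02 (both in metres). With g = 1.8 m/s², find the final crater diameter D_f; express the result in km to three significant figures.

D_f ≈ 192 km

In SI: d = 3440 m, v = 10200 m/s.
d^0.82 = 3440^0.82 = 794.3
v^0.5 = 10200^0.5 = 101.0
g^-0.22 = 1.8^-0.22 = 0.8787
D_tc = 1.74 × 794.3 × 101.0 × 0.8787 = 1.227 × 10^5 m
D_f = 1.24 × (1.227 × 10^5)^1.02 = 1.923 × 10^5 m
     = 192.3 km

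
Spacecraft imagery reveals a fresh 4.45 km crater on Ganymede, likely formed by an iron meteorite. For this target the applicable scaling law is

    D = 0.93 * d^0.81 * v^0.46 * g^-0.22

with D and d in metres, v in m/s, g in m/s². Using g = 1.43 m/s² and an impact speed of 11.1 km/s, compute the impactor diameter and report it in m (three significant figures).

Rearranging for d: d = [D / (0.93 · 11100^0.46 · 1.43^-0.22)]^(1/0.81).
D = 4450 m.
11100^0.46 = 72.59
1.43^-0.22 = 0.9243
Denominator = 0.93 × 72.59 × 0.9243 = 62.40
D / 62.40 = 4450 / 62.40 = 71.31
d = 71.31^(1/0.81) = 71.31^1.2346 = 194.0 m

d ≈ 194 m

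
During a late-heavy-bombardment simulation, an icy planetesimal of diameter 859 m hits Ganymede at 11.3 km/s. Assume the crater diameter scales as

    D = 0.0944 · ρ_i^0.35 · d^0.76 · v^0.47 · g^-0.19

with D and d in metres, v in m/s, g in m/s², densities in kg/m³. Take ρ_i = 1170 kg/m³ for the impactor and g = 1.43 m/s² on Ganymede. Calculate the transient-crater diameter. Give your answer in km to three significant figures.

D ≈ 14.3 km

In SI units: v = 11300 m/s.
ρ_i^0.35 = 1170^0.35 = 11.85
d^0.76 = 859^0.76 = 169.8
v^0.47 = 11300^0.47 = 80.34
g^-0.19 = 1.43^-0.19 = 0.9343
D = 0.0944 × 11.85 × 169.8 × 80.34 × 0.9343 = 14258 m
   = 14.26 km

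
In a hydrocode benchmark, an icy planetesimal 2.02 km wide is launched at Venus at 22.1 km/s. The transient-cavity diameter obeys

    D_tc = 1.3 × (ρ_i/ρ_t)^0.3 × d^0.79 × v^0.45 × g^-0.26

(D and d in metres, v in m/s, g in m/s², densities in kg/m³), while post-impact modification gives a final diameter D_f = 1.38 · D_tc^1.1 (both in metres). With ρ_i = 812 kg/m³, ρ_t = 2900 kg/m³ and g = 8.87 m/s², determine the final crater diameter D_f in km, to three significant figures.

D_f ≈ 68.3 km

In SI: d = 2020 m, v = 22100 m/s.
(ρ_i/ρ_t)^0.3 = (812/2900)^0.3 = 0.6826
d^0.79 = 2020^0.79 = 408.5
v^0.45 = 22100^0.45 = 90.15
g^-0.26 = 8.87^-0.26 = 0.5669
D_tc = 1.3 × 0.6826 × 408.5 × 90.15 × 0.5669 = 18530 m
D_f = 1.38 × (18530)^1.1 = 68319 m
     = 68.32 km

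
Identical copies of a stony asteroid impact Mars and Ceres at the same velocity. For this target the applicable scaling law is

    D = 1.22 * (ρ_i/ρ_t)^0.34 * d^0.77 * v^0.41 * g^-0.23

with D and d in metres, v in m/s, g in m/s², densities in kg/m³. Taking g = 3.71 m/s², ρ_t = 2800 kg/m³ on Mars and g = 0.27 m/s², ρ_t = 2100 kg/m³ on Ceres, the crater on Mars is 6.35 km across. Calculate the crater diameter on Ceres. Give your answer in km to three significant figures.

D ≈ 12.8 km

The impactor-only factors (d, v, ρ_i) cancel in the ratio, leaving D_Ceres/D_Mars = (g_Ceres/g_Mars)^-0.23 · (ρ_t,Mars/ρ_t,Ceres)^0.34.
(0.27/3.71)^-0.23 = 0.07278^-0.23 = 1.827
(2800/2100)^0.34 = 1.333^0.34 = 1.103
Ratio = 1.827 × 1.103 = 2.015
D_Ceres = 2.015 × 6.35 km = 12.8 km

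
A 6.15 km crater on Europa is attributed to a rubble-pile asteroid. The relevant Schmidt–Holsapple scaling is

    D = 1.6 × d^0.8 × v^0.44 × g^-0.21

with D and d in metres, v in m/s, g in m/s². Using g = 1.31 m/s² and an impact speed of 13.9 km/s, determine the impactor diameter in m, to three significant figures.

d ≈ 171 m

Rearranging for d: d = [D / (1.6 · 13900^0.44 · 1.31^-0.21)]^(1/0.8).
D = 6150 m.
13900^0.44 = 66.52
1.31^-0.21 = 0.9449
Denominator = 1.6 × 66.52 × 0.9449 = 100.6
D / 100.6 = 6150 / 100.6 = 61.13
d = 61.13^(1/0.8) = 61.13^1.25 = 170.9 m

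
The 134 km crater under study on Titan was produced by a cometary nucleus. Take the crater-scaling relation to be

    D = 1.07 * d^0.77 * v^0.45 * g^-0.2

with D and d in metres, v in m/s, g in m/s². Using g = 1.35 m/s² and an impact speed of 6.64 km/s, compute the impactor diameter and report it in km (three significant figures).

d ≈ 26.3 km

Rearranging for d: d = [D / (1.07 · 6640^0.45 · 1.35^-0.2)]^(1/0.77).
D = 134000 m.
6640^0.45 = 52.48
1.35^-0.2 = 0.9417
Denominator = 1.07 × 52.48 × 0.9417 = 52.88
D / 52.88 = 134000 / 52.88 = 2534
d = 2534^(1/0.77) = 2534^1.2987 = 26334 m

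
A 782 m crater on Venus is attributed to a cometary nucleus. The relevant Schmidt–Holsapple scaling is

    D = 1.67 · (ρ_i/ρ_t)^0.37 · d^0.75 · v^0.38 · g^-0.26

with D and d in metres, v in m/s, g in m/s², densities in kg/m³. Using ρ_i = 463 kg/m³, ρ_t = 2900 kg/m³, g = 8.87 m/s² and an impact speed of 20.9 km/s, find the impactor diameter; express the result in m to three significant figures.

Rearranging for d: d = [D / (1.67 · (463/2900)^0.37 · 20900^0.38 · 8.87^-0.26)]^(1/0.75).
(463/2900)^0.37 = 0.5072
20900^0.38 = 43.82
8.87^-0.26 = 0.5669
Denominator = 1.67 × 0.5072 × 43.82 × 0.5669 = 21.04
D / 21.04 = 782 / 21.04 = 37.17
d = 37.17^(1/0.75) = 37.17^1.3333 = 124.0 m

d ≈ 124 m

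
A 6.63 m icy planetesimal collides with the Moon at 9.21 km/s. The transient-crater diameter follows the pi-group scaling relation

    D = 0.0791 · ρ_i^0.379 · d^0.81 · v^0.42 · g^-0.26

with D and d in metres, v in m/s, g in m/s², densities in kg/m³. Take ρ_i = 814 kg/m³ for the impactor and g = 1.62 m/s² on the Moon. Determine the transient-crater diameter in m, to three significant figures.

In SI units: v = 9210 m/s.
ρ_i^0.379 = 814^0.379 = 12.68
d^0.81 = 6.63^0.81 = 4.628
v^0.42 = 9210^0.42 = 46.24
g^-0.26 = 1.62^-0.26 = 0.8821
D = 0.0791 × 12.68 × 4.628 × 46.24 × 0.8821 = 189.3 m

D ≈ 189 m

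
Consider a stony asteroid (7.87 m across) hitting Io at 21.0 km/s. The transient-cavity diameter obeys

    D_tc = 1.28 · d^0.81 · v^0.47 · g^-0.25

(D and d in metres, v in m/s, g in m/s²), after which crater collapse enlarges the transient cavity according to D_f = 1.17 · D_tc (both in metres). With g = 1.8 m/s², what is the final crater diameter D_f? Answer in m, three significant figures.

D_f ≈ 739 m

v = 21000 m/s.
d^0.81 = 7.87^0.81 = 5.318
v^0.47 = 21000^0.47 = 107.5
g^-0.25 = 1.8^-0.25 = 0.8633
D_tc = 1.28 × 5.318 × 107.5 × 0.8633 = 631.7 m
D_f = 1.17 × 631.7 = 739.1 m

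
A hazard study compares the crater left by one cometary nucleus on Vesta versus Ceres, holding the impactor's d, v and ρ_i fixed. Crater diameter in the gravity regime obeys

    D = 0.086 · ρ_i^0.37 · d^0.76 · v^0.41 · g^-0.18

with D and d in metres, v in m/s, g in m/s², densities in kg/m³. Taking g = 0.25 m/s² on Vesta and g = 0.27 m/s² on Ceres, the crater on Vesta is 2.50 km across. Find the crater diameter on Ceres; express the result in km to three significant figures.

D ≈ 2.47 km

All impactor-dependent factors cancel in the ratio, leaving D_Ceres/D_Vesta = (g_Ceres/g_Vesta)^-0.18.
(0.27/0.25)^-0.18 = 1.080^-0.18 = 0.9862
D_Ceres = 0.9862 × 2.50 km = 2.47 km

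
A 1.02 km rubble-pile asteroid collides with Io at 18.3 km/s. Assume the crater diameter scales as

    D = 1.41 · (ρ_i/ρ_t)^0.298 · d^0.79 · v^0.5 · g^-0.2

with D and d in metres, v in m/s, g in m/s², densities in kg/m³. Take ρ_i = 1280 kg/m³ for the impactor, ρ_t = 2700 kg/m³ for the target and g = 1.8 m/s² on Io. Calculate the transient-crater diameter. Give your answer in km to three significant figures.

In SI units: d = 1020 m, v = 18300 m/s.
(ρ_i/ρ_t)^0.298 = (1280/2700)^0.298 = 0.8006
d^0.79 = 1020^0.79 = 238.1
v^0.5 = 18300^0.5 = 135.3
g^-0.2 = 1.8^-0.2 = 0.8891
D = 1.41 × 0.8006 × 238.1 × 135.3 × 0.8891 = 32333 m
   = 32.33 km

D ≈ 32.3 km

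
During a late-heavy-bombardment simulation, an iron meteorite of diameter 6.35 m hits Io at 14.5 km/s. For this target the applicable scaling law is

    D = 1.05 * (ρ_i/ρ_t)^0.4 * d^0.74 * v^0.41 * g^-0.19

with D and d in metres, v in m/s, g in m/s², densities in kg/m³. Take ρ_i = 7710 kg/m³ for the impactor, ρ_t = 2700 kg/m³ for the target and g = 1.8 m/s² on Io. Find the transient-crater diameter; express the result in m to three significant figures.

In SI units: v = 14500 m/s.
(ρ_i/ρ_t)^0.4 = (7710/2700)^0.4 = 1.522
d^0.74 = 6.35^0.74 = 3.927
v^0.41 = 14500^0.41 = 50.83
g^-0.19 = 1.8^-0.19 = 0.8943
D = 1.05 × 1.522 × 3.927 × 50.83 × 0.8943 = 285.3 m

D ≈ 285 m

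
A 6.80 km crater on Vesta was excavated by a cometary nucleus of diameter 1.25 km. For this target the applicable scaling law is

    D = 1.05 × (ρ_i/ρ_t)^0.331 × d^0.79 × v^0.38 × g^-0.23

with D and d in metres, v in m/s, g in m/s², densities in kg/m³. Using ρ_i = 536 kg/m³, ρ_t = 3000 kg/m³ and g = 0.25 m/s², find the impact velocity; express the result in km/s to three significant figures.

v ≈ 7.56 km/s

Rearranging for v: v = [D / (1.05 · (536/3000)^0.331 · 1250^0.79 · 0.25^-0.23)]^(1/0.38).
D = 6800 m.
(536/3000)^0.331 = 0.5655
1250^0.79 = 279.6
0.25^-0.23 = 1.376
Denominator = 1.05 × 0.5655 × 279.6 × 1.376 = 228.4
D / 228.4 = 6800 / 228.4 = 29.77
v = 29.77^(1/0.38) = 29.77^2.6316 = 7558 m/s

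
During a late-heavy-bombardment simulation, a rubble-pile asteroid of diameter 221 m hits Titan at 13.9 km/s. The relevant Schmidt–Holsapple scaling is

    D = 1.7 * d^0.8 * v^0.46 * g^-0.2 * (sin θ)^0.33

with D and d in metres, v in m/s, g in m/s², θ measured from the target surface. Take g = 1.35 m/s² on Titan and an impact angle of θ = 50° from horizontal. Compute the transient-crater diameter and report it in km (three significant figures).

D ≈ 8.86 km

In SI units: v = 13900 m/s.
d^0.8 = 221^0.8 = 75.08
v^0.46 = 13900^0.46 = 80.50
g^-0.2 = 1.35^-0.2 = 0.9417
(sin 50°)^0.33 = 0.7660^0.33 = 0.9158
D = 1.7 × 75.08 × 80.50 × 0.9417 × 0.9158 = 8861 m
   = 8.861 km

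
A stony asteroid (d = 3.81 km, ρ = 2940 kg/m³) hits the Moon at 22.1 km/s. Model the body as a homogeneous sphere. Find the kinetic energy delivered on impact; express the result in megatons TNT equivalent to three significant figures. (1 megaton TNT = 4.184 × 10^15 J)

E ≈ 4.97 × 10^6 Mt TNT

d = 3810 m; v = 22100 m/s.
Mass m = (π/6) ρ d³ = (π/6) × 2940 × (3810)³ = 8.514 × 10^13 kg
E = ½ m v² = 0.5 × 8.514 × 10^13 × (22100)² = 2.079 × 10^22 J
   = 2.079 × 10^22 / 4.184×10^15 = 4.969 × 10^6 Mt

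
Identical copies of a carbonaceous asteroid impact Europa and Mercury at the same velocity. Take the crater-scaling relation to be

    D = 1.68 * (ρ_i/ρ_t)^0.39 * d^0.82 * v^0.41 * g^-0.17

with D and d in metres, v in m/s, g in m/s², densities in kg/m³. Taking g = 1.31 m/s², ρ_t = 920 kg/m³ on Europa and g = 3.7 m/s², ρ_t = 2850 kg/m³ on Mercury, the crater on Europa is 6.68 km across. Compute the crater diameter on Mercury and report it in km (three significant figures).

The impactor-only factors (d, v, ρ_i) cancel in the ratio, leaving D_Mercury/D_Europa = (g_Mercury/g_Europa)^-0.17 · (ρ_t,Europa/ρ_t,Mercury)^0.39.
(3.7/1.31)^-0.17 = 2.824^-0.17 = 0.8382
(920/2850)^0.39 = 0.3228^0.39 = 0.6434
Ratio = 0.8382 × 0.6434 = 0.5393
D_Mercury = 0.5393 × 6.68 km = 3.60 km

D ≈ 3.60 km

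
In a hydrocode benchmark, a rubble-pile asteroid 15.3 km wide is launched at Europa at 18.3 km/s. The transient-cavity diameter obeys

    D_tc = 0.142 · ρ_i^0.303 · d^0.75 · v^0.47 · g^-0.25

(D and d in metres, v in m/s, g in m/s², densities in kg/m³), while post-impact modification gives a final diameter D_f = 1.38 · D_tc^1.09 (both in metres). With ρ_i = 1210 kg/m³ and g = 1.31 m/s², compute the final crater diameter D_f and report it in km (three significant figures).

D_f ≈ 641 km

In SI: d = 15300 m, v = 18300 m/s.
ρ_i^0.303 = 1210^0.303 = 8.592
d^0.75 = 15300^0.75 = 1376
v^0.47 = 18300^0.47 = 100.8
g^-0.25 = 1.31^-0.25 = 0.9347
D_tc = 0.142 × 8.592 × 1376 × 100.8 × 0.9347 = 1.582 × 10^5 m
D_f = 1.38 × (1.582 × 10^5)^1.09 = 6.412 × 10^5 m
     = 641.2 km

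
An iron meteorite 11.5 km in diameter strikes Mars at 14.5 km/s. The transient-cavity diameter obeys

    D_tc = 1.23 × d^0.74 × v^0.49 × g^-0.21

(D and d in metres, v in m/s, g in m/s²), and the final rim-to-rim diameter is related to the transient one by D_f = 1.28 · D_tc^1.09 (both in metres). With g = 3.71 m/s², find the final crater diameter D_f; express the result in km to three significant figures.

D_f ≈ 374 km

In SI: d = 11500 m, v = 14500 m/s.
d^0.74 = 11500^0.74 = 1011
v^0.49 = 14500^0.49 = 109.4
g^-0.21 = 3.71^-0.21 = 0.7593
D_tc = 1.23 × 1011 × 109.4 × 0.7593 = 1.033 × 10^5 m
D_f = 1.28 × (1.033 × 10^5)^1.09 = 3.737 × 10^5 m
     = 373.7 km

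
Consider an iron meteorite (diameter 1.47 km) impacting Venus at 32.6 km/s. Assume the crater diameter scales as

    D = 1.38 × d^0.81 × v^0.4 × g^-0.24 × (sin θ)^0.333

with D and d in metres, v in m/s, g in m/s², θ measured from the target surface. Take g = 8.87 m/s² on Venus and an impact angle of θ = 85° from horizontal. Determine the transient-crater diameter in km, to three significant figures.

In SI units: d = 1470 m, v = 32600 m/s.
d^0.81 = 1470^0.81 = 367.7
v^0.4 = 32600^0.4 = 63.87
g^-0.24 = 8.87^-0.24 = 0.5922
(sin 85°)^0.333 = 0.9962^0.333 = 0.9987
D = 1.38 × 367.7 × 63.87 × 0.5922 × 0.9987 = 19168 m
   = 19.17 km

D ≈ 19.2 km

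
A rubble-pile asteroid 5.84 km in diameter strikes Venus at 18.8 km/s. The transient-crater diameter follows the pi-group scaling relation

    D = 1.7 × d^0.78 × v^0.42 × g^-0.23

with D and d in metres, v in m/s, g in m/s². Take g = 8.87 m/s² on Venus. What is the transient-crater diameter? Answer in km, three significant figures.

D ≈ 55.6 km

In SI units: d = 5840 m, v = 18800 m/s.
d^0.78 = 5840^0.78 = 866.6
v^0.42 = 18800^0.42 = 62.39
g^-0.23 = 8.87^-0.23 = 0.6053
D = 1.7 × 866.6 × 62.39 × 0.6053 = 55636 m
   = 55.64 km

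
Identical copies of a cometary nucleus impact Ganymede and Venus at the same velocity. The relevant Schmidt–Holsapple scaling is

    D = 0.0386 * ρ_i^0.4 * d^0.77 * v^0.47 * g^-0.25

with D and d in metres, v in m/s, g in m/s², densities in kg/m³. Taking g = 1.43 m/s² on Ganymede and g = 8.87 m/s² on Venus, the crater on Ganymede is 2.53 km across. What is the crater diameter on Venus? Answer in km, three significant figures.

All impactor-dependent factors cancel in the ratio, leaving D_Venus/D_Ganymede = (g_Venus/g_Ganymede)^-0.25.
(8.87/1.43)^-0.25 = 6.203^-0.25 = 0.6337
D_Venus = 0.6337 × 2.53 km = 1.60 km

D ≈ 1.60 km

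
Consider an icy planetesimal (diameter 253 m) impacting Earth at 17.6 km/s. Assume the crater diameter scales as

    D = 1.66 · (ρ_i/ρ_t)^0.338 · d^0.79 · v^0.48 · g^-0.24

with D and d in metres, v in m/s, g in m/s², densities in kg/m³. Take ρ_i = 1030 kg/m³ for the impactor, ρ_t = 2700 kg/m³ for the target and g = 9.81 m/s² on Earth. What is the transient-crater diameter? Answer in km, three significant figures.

D ≈ 5.98 km

In SI units: v = 17600 m/s.
(ρ_i/ρ_t)^0.338 = (1030/2700)^0.338 = 0.7220
d^0.79 = 253^0.79 = 79.15
v^0.48 = 17600^0.48 = 109.1
g^-0.24 = 9.81^-0.24 = 0.5781
D = 1.66 × 0.7220 × 79.15 × 109.1 × 0.5781 = 5983 m
   = 5.983 km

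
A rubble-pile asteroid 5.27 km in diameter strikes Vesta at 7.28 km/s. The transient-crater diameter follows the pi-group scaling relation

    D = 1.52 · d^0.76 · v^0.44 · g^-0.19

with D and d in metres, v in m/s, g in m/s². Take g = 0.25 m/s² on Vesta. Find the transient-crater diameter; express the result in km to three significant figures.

In SI units: d = 5270 m, v = 7280 m/s.
d^0.76 = 5270^0.76 = 673.9
v^0.44 = 7280^0.44 = 50.04
g^-0.19 = 0.25^-0.19 = 1.301
D = 1.52 × 673.9 × 50.04 × 1.301 = 66686 m
   = 66.69 km

D ≈ 66.7 km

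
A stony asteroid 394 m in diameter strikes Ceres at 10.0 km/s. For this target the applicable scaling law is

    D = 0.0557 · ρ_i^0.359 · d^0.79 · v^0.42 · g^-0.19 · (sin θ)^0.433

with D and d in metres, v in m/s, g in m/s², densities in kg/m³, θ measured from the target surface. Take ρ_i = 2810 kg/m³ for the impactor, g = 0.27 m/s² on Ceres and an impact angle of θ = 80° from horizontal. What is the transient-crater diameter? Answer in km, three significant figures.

In SI units: v = 10000 m/s.
ρ_i^0.359 = 2810^0.359 = 17.30
d^0.79 = 394^0.79 = 112.3
v^0.42 = 10000^0.42 = 47.86
g^-0.19 = 0.27^-0.19 = 1.282
(sin 80°)^0.433 = 0.9848^0.433 = 0.9934
D = 0.0557 × 17.30 × 112.3 × 47.86 × 1.282 × 0.9934 = 6596 m
   = 6.596 km

D ≈ 6.60 km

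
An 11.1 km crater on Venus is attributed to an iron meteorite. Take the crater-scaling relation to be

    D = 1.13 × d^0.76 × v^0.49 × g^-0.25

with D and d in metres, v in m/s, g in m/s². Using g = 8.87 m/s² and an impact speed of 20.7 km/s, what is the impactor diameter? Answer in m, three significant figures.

d ≈ 605 m

Rearranging for d: d = [D / (1.13 · 20700^0.49 · 8.87^-0.25)]^(1/0.76).
D = 11100 m.
20700^0.49 = 130.3
8.87^-0.25 = 0.5795
Denominator = 1.13 × 130.3 × 0.5795 = 85.33
D / 85.33 = 11100 / 85.33 = 130.1
d = 130.1^(1/0.76) = 130.1^1.3158 = 605.3 m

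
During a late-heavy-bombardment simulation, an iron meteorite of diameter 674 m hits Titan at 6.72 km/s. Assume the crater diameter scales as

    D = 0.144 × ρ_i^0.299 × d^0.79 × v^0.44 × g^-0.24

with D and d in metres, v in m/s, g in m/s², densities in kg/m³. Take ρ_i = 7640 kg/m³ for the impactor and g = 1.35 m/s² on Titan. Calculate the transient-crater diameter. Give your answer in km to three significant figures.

In SI units: v = 6720 m/s.
ρ_i^0.299 = 7640^0.299 = 14.49
d^0.79 = 674^0.79 = 171.6
v^0.44 = 6720^0.44 = 48.31
g^-0.24 = 1.35^-0.24 = 0.9305
D = 0.144 × 14.49 × 171.6 × 48.31 × 0.9305 = 16095 m
   = 16.10 km

D ≈ 16.1 km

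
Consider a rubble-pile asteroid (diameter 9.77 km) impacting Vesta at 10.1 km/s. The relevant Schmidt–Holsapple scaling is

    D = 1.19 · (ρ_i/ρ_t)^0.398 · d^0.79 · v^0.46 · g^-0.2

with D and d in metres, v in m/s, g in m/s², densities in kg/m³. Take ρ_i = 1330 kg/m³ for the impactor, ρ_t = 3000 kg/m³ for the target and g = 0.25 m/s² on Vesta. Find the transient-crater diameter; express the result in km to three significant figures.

D ≈ 112 km

In SI units: d = 9770 m, v = 10100 m/s.
(ρ_i/ρ_t)^0.398 = (1330/3000)^0.398 = 0.7234
d^0.79 = 9770^0.79 = 1419
v^0.46 = 10100^0.46 = 69.50
g^-0.2 = 0.25^-0.2 = 1.320
D = 1.19 × 0.7234 × 1419 × 69.50 × 1.320 = 1.121 × 10^5 m
   = 112.1 km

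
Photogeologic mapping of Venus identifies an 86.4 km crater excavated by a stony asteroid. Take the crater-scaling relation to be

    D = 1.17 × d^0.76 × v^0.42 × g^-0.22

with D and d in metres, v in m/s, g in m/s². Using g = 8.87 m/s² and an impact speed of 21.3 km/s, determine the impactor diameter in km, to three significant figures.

Rearranging for d: d = [D / (1.17 · 21300^0.42 · 8.87^-0.22)]^(1/0.76).
D = 86400 m.
21300^0.42 = 65.75
8.87^-0.22 = 0.6187
Denominator = 1.17 × 65.75 × 0.6187 = 47.60
D / 47.60 = 86400 / 47.60 = 1815
d = 1815^(1/0.76) = 1815^1.3158 = 19410 m

d ≈ 19.4 km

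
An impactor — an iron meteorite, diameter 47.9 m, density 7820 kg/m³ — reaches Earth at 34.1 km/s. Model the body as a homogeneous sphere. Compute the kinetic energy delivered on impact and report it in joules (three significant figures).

E ≈ 2.62 × 10^17 J

v = 34100 m/s.
Mass m = (π/6) ρ d³ = (π/6) × 7820 × (47.9)³ = 4.500 × 10^8 kg
E = ½ m v² = 0.5 × 4.500 × 10^8 × (34100)² = 2.616 × 10^17 J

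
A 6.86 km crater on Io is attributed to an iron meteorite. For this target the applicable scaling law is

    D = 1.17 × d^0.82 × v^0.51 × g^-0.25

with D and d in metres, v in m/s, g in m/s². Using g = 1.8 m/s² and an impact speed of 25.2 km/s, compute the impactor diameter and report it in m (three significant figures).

d ≈ 86.2 m

Rearranging for d: d = [D / (1.17 · 25200^0.51 · 1.8^-0.25)]^(1/0.82).
D = 6860 m.
25200^0.51 = 175.7
1.8^-0.25 = 0.8633
Denominator = 1.17 × 175.7 × 0.8633 = 177.5
D / 177.5 = 6860 / 177.5 = 38.65
d = 38.65^(1/0.82) = 38.65^1.2195 = 86.20 m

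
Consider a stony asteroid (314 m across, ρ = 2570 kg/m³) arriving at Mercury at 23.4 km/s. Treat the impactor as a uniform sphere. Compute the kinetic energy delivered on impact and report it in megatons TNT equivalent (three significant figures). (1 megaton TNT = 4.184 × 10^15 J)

E ≈ 2730 Mt TNT

v = 23400 m/s.
Mass m = (π/6) ρ d³ = (π/6) × 2570 × (314)³ = 4.166 × 10^10 kg
E = ½ m v² = 0.5 × 4.166 × 10^10 × (23400)² = 1.141 × 10^19 J
   = 1.141 × 10^19 / 4.184×10^15 = 2727 Mt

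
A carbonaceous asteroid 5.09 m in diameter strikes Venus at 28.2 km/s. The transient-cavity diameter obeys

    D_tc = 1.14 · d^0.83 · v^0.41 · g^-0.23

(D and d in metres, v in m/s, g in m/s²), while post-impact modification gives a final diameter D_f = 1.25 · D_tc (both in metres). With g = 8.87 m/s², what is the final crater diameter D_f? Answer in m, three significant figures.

v = 28200 m/s.
d^0.83 = 5.09^0.83 = 3.860
v^0.41 = 28200^0.41 = 66.77
g^-0.23 = 8.87^-0.23 = 0.6053
D_tc = 1.14 × 3.860 × 66.77 × 0.6053 = 177.8 m
D_f = 1.25 × 177.8 = 222.2 m

D_f ≈ 222 m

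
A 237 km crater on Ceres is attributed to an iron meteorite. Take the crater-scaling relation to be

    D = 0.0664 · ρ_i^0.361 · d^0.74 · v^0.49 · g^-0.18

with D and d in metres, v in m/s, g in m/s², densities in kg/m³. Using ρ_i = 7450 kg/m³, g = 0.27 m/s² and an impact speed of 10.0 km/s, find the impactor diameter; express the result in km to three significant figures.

d ≈ 15.1 km

Rearranging for d: d = [D / (0.0664 · 7450^0.361 · 10000^0.49 · 0.27^-0.18)]^(1/0.74).
D = 237000 m.
7450^0.361 = 24.99
10000^0.49 = 91.20
0.27^-0.18 = 1.266
Denominator = 0.0664 × 24.99 × 91.20 × 1.266 = 191.6
D / 191.6 = 237000 / 191.6 = 1237
d = 1237^(1/0.74) = 1237^1.3514 = 15102 m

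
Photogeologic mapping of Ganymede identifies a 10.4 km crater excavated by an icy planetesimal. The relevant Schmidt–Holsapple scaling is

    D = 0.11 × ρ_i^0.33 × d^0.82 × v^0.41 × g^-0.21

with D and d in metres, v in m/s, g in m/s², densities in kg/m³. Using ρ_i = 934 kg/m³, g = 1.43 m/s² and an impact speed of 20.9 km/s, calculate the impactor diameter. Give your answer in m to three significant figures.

Rearranging for d: d = [D / (0.11 · 934^0.33 · 20900^0.41 · 1.43^-0.21)]^(1/0.82).
D = 10400 m.
934^0.33 = 9.555
20900^0.41 = 59.06
1.43^-0.21 = 0.9276
Denominator = 0.11 × 9.555 × 59.06 × 0.9276 = 57.58
D / 57.58 = 10400 / 57.58 = 180.6
d = 180.6^(1/0.82) = 180.6^1.2195 = 565.0 m

d ≈ 565 m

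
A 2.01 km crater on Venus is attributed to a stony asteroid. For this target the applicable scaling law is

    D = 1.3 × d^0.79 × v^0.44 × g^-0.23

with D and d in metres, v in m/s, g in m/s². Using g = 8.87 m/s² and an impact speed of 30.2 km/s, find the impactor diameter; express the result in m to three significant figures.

Rearranging for d: d = [D / (1.3 · 30200^0.44 · 8.87^-0.23)]^(1/0.79).
D = 2010 m.
30200^0.44 = 93.58
8.87^-0.23 = 0.6053
Denominator = 1.3 × 93.58 × 0.6053 = 73.64
D / 73.64 = 2010 / 73.64 = 27.29
d = 27.29^(1/0.79) = 27.29^1.2658 = 65.72 m

d ≈ 65.7 m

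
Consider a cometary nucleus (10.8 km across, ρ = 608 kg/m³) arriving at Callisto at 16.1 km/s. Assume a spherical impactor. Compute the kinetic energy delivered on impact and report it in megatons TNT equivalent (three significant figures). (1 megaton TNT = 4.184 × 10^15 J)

d = 10800 m; v = 16100 m/s.
Mass m = (π/6) ρ d³ = (π/6) × 608 × (10800)³ = 4.010 × 10^14 kg
E = ½ m v² = 0.5 × 4.010 × 10^14 × (16100)² = 5.197 × 10^22 J
   = 5.197 × 10^22 / 4.184×10^15 = 1.242 × 10^7 Mt

E ≈ 1.24 × 10^7 Mt TNT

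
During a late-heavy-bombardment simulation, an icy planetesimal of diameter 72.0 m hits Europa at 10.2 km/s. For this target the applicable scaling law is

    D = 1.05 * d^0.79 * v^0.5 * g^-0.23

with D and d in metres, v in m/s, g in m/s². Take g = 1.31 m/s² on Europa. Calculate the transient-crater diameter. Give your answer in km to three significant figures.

D ≈ 2.92 km

In SI units: v = 10200 m/s.
d^0.79 = 72^0.79 = 29.33
v^0.5 = 10200^0.5 = 101.0
g^-0.23 = 1.31^-0.23 = 0.9398
D = 1.05 × 29.33 × 101.0 × 0.9398 = 2923 m
   = 2.923 km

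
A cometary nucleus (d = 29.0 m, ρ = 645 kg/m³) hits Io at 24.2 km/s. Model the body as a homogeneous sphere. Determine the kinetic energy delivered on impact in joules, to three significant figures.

v = 24200 m/s.
Mass m = (π/6) ρ d³ = (π/6) × 645 × (29)³ = 8.237 × 10^6 kg
E = ½ m v² = 0.5 × 8.237 × 10^6 × (24200)² = 2.412 × 10^15 J

E ≈ 2.41 × 10^15 J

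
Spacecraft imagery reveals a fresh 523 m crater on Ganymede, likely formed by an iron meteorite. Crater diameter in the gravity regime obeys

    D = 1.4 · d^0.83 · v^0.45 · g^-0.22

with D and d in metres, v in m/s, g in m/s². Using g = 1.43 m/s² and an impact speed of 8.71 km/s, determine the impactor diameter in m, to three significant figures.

d ≈ 10.1 m

Rearranging for d: d = [D / (1.4 · 8710^0.45 · 1.43^-0.22)]^(1/0.83).
8710^0.45 = 59.29
1.43^-0.22 = 0.9243
Denominator = 1.4 × 59.29 × 0.9243 = 76.72
D / 76.72 = 523 / 76.72 = 6.817
d = 6.817^(1/0.83) = 6.817^1.2048 = 10.10 m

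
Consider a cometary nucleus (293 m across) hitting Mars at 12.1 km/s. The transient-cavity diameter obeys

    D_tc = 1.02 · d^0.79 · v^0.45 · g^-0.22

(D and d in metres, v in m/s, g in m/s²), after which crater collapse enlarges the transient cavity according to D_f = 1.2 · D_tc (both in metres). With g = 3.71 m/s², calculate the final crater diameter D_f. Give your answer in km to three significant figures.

D_f ≈ 5.61 km

v = 12100 m/s.
d^0.79 = 293^0.79 = 88.88
v^0.45 = 12100^0.45 = 68.75
g^-0.22 = 3.71^-0.22 = 0.7494
D_tc = 1.02 × 88.88 × 68.75 × 0.7494 = 4671 m
D_f = 1.2 × 4671 = 5605 m
     = 5.605 km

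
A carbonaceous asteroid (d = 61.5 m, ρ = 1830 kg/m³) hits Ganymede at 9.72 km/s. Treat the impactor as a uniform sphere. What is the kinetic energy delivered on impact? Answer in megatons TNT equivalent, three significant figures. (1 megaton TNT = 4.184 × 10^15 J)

v = 9720 m/s.
Mass m = (π/6) ρ d³ = (π/6) × 1830 × (61.5)³ = 2.229 × 10^8 kg
E = ½ m v² = 0.5 × 2.229 × 10^8 × (9720)² = 1.053 × 10^16 J
   = 1.053 × 10^16 / 4.184×10^15 = 2.517 Mt

E ≈ 2.52 Mt TNT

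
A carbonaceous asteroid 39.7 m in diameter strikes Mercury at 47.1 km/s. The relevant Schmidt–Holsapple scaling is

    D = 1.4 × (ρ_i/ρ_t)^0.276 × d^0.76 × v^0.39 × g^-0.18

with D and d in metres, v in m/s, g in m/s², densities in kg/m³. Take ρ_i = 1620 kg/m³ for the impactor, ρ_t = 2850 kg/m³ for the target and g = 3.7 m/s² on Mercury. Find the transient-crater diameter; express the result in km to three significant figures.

In SI units: v = 47100 m/s.
(ρ_i/ρ_t)^0.276 = (1620/2850)^0.276 = 0.8556
d^0.76 = 39.7^0.76 = 16.41
v^0.39 = 47100^0.39 = 66.45
g^-0.18 = 3.7^-0.18 = 0.7902
D = 1.4 × 0.8556 × 16.41 × 66.45 × 0.7902 = 1032 m
   = 1.032 km

D ≈ 1.03 km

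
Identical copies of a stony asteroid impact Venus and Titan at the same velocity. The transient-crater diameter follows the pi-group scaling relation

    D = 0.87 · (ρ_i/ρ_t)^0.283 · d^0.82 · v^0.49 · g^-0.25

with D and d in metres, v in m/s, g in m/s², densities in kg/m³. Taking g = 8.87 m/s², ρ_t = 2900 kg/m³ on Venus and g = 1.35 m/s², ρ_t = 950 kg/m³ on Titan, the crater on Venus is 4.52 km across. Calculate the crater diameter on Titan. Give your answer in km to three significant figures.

The impactor-only factors (d, v, ρ_i) cancel in the ratio, leaving D_Titan/D_Venus = (g_Titan/g_Venus)^-0.25 · (ρ_t,Venus/ρ_t,Titan)^0.283.
(1.35/8.87)^-0.25 = 0.1522^-0.25 = 1.601
(2900/950)^0.283 = 3.053^0.283 = 1.371
Ratio = 1.601 × 1.371 = 2.195
D_Titan = 2.195 × 4.52 km = 9.92 km

D ≈ 9.92 km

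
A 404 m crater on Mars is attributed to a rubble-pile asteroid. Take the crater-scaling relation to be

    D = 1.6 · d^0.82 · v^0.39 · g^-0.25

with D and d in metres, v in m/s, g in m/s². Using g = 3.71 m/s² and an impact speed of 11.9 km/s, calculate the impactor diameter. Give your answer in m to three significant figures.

Rearranging for d: d = [D / (1.6 · 11900^0.39 · 3.71^-0.25)]^(1/0.82).
11900^0.39 = 38.86
3.71^-0.25 = 0.7205
Denominator = 1.6 × 38.86 × 0.7205 = 44.80
D / 44.80 = 404 / 44.80 = 9.018
d = 9.018^(1/0.82) = 9.018^1.2195 = 14.61 m

d ≈ 14.6 m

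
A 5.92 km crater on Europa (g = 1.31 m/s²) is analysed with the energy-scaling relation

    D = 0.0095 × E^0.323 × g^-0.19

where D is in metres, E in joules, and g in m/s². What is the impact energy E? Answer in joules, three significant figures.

E ≈ 1.02 × 10^18 J

Rearranging: E = [D / (0.0095 · g^-0.19)]^(1/0.323).
D = 5920 m.
g^-0.19 = 1.31^-0.19 = 0.9500
D / (0.0095 × 0.9500) = 5920 / (9.025 × 10^-3) = 6.560 × 10^5
E = (6.560 × 10^5)^3.096 = 1.021 × 10^18 J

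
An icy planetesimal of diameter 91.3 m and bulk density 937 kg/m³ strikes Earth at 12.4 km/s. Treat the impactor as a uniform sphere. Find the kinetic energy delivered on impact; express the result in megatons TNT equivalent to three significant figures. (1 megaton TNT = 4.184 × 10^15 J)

v = 12400 m/s.
Mass m = (π/6) ρ d³ = (π/6) × 937 × (91.3)³ = 3.734 × 10^8 kg
E = ½ m v² = 0.5 × 3.734 × 10^8 × (12400)² = 2.871 × 10^16 J
   = 2.871 × 10^16 / 4.184×10^15 = 6.862 Mt

E ≈ 6.86 Mt TNT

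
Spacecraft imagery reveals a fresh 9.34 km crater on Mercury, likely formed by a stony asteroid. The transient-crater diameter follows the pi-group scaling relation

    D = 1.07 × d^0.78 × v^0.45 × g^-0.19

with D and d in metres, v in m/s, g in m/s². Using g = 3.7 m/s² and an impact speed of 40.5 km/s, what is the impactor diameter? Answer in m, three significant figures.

Rearranging for d: d = [D / (1.07 · 40500^0.45 · 3.7^-0.19)]^(1/0.78).
D = 9340 m.
40500^0.45 = 118.4
3.7^-0.19 = 0.7799
Denominator = 1.07 × 118.4 × 0.7799 = 98.80
D / 98.80 = 9340 / 98.80 = 94.53
d = 94.53^(1/0.78) = 94.53^1.2821 = 341.1 m

d ≈ 341 m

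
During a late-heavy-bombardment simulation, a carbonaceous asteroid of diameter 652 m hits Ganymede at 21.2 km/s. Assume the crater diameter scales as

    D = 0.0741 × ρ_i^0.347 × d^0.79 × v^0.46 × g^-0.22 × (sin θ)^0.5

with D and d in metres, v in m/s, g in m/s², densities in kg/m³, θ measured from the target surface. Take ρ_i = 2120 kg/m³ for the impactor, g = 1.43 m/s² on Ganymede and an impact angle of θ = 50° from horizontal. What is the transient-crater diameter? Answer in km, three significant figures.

D ≈ 14.0 km

In SI units: v = 21200 m/s.
ρ_i^0.347 = 2120^0.347 = 14.26
d^0.79 = 652^0.79 = 167.2
v^0.46 = 21200^0.46 = 97.75
g^-0.22 = 1.43^-0.22 = 0.9243
(sin 50°)^0.5 = 0.7660^0.5 = 0.8752
D = 0.0741 × 14.26 × 167.2 × 97.75 × 0.9243 × 0.8752 = 13970 m
   = 13.97 km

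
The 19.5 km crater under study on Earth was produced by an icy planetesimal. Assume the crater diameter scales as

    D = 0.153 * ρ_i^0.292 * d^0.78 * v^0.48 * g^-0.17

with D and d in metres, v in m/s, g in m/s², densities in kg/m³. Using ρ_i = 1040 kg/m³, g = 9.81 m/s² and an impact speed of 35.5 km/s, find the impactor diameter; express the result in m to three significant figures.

Rearranging for d: d = [D / (0.153 · 1040^0.292 · 35500^0.48 · 9.81^-0.17)]^(1/0.78).
D = 19500 m.
1040^0.292 = 7.603
35500^0.48 = 152.8
9.81^-0.17 = 0.6783
Denominator = 0.153 × 7.603 × 152.8 × 0.6783 = 120.6
D / 120.6 = 19500 / 120.6 = 161.7
d = 161.7^(1/0.78) = 161.7^1.2821 = 678.9 m

d ≈ 679 m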